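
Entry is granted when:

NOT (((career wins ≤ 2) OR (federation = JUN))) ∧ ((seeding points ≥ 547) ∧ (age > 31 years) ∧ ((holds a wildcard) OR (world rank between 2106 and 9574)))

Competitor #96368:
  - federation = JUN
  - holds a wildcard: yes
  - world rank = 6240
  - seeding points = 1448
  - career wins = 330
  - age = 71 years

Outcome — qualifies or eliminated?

Atomic conditions:
  career wins ≤ 2: 330 ≤ 2 is false
  federation = JUN: JUN == JUN is true
  seeding points ≥ 547: 1448 ≥ 547 is true
  age > 31 years: 71 > 31 is true
  holds a wildcard: yes → true
  world rank between 2106 and 9574: 6240 in [2106, 9574] is true
Combine:
[1.1] false OR true = true
[1] NOT true = false
[2.3] true OR true = true
[2] true AND true AND true = true
[root] false AND true = false
Overall: false → eliminated

Eliminated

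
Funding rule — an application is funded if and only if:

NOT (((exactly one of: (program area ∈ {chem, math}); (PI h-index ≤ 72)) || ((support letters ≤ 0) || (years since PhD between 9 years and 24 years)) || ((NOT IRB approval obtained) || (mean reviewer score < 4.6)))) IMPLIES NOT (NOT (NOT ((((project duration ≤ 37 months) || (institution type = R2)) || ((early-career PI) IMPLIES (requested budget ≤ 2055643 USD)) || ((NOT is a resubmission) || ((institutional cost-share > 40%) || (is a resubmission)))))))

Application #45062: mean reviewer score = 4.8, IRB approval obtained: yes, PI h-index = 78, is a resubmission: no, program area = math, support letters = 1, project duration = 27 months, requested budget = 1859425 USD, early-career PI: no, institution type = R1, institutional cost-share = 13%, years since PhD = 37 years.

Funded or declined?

Atomic conditions:
  program area ∈ {chem, math}: math is in the set → true
  PI h-index ≤ 72: 78 ≤ 72 is false
  support letters ≤ 0: 1 ≤ 0 is false
  years since PhD between 9 years and 24 years: 37 in [9, 24] is false
  NOT IRB approval obtained: yes → false
  mean reviewer score < 4.6: 4.8 < 4.6 is false
  project duration ≤ 37 months: 27 ≤ 37 is true
  institution type = R2: R1 == R2 is false
  early-career PI: no → false
  requested budget ≤ 2055643 USD: 1859425 ≤ 2055643 is true
  NOT is a resubmission: no → true
  institutional cost-share > 40%: 13 > 40 is false
  is a resubmission: no → false
Combine:
[1.1.1] exactly-one(true, false) = true
[1.1.2] false OR false = false
[1.1.3] false OR false = false
[1.1] true OR false OR false = true
[1] NOT true = false
[2.1.1.1.1] true OR false = true
[2.1.1.1.2] false → true (antecedent false ⇒ implication holds) = true
[2.1.1.1.3.2] false OR false = false
[2.1.1.1.3] true OR false = true
[2.1.1.1] true OR true OR true = true
[2.1.1] NOT true = false
[2.1] NOT false = true
[2] NOT true = false
[root] false → false (antecedent false ⇒ implication holds) = true
Overall: true → funded

Funded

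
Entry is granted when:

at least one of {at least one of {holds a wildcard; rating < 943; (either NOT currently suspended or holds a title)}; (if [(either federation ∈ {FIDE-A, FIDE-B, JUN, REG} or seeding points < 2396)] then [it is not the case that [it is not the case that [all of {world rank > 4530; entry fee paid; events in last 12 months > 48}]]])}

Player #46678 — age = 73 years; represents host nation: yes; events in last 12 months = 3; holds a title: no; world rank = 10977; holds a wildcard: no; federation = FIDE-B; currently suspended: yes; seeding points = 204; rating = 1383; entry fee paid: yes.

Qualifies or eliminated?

Eliminated

Atomic conditions:
  holds a wildcard: no → false
  rating < 943: 1383 < 943 is false
  NOT currently suspended: yes → false
  holds a title: no → false
  federation ∈ {FIDE-A, FIDE-B, JUN, REG}: FIDE-B is in the set → true
  seeding points < 2396: 204 < 2396 is true
  world rank > 4530: 10977 > 4530 is true
  entry fee paid: yes → true
  events in last 12 months > 48: 3 > 48 is false
Combine:
[1.3] false OR false = false
[1] false OR false OR false = false
[2.1] true OR true = true
[2.2.1.1] true AND true AND false = false
[2.2.1] NOT false = true
[2.2] NOT true = false
[2] true → false = false
[root] false OR false = false
Overall: false → eliminated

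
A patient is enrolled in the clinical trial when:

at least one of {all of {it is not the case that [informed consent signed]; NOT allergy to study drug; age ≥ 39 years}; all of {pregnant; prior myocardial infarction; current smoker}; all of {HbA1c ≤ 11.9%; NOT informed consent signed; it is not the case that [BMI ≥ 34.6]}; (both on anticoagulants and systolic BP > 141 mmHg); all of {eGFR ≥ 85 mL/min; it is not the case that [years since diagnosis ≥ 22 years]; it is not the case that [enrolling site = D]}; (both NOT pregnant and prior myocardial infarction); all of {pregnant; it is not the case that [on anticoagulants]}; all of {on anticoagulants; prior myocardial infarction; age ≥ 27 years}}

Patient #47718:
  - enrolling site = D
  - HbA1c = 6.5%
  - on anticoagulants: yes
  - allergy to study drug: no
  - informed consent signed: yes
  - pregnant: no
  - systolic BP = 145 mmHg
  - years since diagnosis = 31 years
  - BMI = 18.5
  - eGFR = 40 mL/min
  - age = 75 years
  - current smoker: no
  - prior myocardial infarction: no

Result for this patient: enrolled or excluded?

Atomic conditions:
  informed consent signed: yes → true
  NOT allergy to study drug: no → true
  age ≥ 39 years: 75 ≥ 39 is true
  pregnant: no → false
  prior myocardial infarction: no → false
  current smoker: no → false
  HbA1c ≤ 11.9%: 6.5 ≤ 11.9 is true
  NOT informed consent signed: yes → false
  BMI ≥ 34.6: 18.5 ≥ 34.6 is false
  on anticoagulants: yes → true
  systolic BP > 141 mmHg: 145 > 141 is true
  eGFR ≥ 85 mL/min: 40 ≥ 85 is false
  years since diagnosis ≥ 22 years: 31 ≥ 22 is true
  enrolling site = D: D == D is true
  NOT pregnant: no → true
  age ≥ 27 years: 75 ≥ 27 is true
Combine:
[1.1] NOT true = false
[1] false AND true AND true = false
[2] false AND false AND false = false
[3.3] NOT false = true
[3] true AND false AND true = false
[4] true AND true = true
[5.2] NOT true = false
[5.3] NOT true = false
[5] false AND false AND false = false
[6] true AND false = false
[7.2] NOT true = false
[7] false AND false = false
[8] true AND false AND true = false
[root] false OR false OR false OR true OR false OR false OR false OR false = true
Overall: true → enrolled

Enrolled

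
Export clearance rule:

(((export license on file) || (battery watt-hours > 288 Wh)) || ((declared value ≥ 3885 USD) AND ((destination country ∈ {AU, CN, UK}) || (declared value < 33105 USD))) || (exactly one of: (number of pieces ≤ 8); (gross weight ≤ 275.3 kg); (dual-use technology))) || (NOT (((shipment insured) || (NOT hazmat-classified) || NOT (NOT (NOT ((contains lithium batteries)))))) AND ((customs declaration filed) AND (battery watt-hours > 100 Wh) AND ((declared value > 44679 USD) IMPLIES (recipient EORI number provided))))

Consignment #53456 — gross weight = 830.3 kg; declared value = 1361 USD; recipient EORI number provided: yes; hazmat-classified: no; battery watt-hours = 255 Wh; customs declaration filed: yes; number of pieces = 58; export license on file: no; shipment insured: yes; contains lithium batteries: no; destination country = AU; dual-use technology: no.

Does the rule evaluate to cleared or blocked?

Blocked

Atomic conditions:
  export license on file: no → false
  battery watt-hours > 288 Wh: 255 > 288 is false
  declared value ≥ 3885 USD: 1361 ≥ 3885 is false
  destination country ∈ {AU, CN, UK}: AU is in the set → true
  declared value < 33105 USD: 1361 < 33105 is true
  number of pieces ≤ 8: 58 ≤ 8 is false
  gross weight ≤ 275.3 kg: 830.3 ≤ 275.3 is false
  dual-use technology: no → false
  shipment insured: yes → true
  NOT hazmat-classified: no → true
  contains lithium batteries: no → false
  customs declaration filed: yes → true
  battery watt-hours > 100 Wh: 255 > 100 is true
  declared value > 44679 USD: 1361 > 44679 is false
  recipient EORI number provided: yes → true
Combine:
[1.1] false OR false = false
[1.2.2] true OR true = true
[1.2] false AND true = false
[1.3] exactly-one(false, false, false) = false
[1] false OR false OR false = false
[2.1.1.3.1.1] NOT false = true
[2.1.1.3.1] NOT true = false
[2.1.1.3] NOT false = true
[2.1.1] true OR true OR true = true
[2.1] NOT true = false
[2.2.3] false → true (antecedent false ⇒ implication holds) = true
[2.2] true AND true AND true = true
[2] false AND true = false
[root] false OR false = false
Overall: false → blocked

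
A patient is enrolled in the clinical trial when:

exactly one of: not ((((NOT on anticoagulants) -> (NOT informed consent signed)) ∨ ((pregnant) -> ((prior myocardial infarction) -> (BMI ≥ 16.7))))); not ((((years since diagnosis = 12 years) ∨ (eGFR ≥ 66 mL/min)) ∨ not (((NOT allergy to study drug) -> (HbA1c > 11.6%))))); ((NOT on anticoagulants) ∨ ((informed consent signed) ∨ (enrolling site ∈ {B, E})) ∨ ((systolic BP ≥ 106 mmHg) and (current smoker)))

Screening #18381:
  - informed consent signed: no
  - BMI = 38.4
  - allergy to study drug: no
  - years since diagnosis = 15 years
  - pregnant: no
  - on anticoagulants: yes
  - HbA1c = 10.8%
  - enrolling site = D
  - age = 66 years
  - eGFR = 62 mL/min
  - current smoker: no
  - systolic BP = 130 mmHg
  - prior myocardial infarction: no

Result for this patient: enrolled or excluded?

Excluded

Atomic conditions:
  NOT on anticoagulants: yes → false
  NOT informed consent signed: no → true
  pregnant: no → false
  prior myocardial infarction: no → false
  BMI ≥ 16.7: 38.4 ≥ 16.7 is true
  years since diagnosis = 12 years: 15 == 12 is false
  eGFR ≥ 66 mL/min: 62 ≥ 66 is false
  NOT allergy to study drug: no → true
  HbA1c > 11.6%: 10.8 > 11.6 is false
  informed consent signed: no → false
  enrolling site ∈ {B, E}: D is not in the set → false
  systolic BP ≥ 106 mmHg: 130 ≥ 106 is true
  current smoker: no → false
Combine:
[1.1.1] false → true (antecedent false ⇒ implication holds) = true
[1.1.2.2] false → true (antecedent false ⇒ implication holds) = true
[1.1.2] false → true (antecedent false ⇒ implication holds) = true
[1.1] true OR true = true
[1] NOT true = false
[2.1.1] false OR false = false
[2.1.2.1] true → false = false
[2.1.2] NOT false = true
[2.1] false OR true = true
[2] NOT true = false
[3.2] false OR false = false
[3.3] true AND false = false
[3] false OR false OR false = false
[root] exactly-one(false, false, false) = false
Overall: false → excluded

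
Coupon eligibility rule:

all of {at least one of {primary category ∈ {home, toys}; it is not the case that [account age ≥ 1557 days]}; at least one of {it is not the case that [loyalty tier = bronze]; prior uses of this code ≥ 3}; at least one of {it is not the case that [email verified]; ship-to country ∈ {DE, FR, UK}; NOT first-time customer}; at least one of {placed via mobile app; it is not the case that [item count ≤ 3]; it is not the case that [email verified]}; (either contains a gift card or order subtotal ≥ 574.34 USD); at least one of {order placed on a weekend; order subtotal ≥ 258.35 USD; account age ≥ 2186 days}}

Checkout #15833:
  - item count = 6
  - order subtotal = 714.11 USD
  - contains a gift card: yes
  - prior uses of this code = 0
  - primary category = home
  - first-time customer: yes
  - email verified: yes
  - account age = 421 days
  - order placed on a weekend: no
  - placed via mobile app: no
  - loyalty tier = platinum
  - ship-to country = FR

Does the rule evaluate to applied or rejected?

Atomic conditions:
  primary category ∈ {home, toys}: home is in the set → true
  account age ≥ 1557 days: 421 ≥ 1557 is false
  loyalty tier = bronze: platinum == bronze is false
  prior uses of this code ≥ 3: 0 ≥ 3 is false
  email verified: yes → true
  ship-to country ∈ {DE, FR, UK}: FR is in the set → true
  NOT first-time customer: yes → false
  placed via mobile app: no → false
  item count ≤ 3: 6 ≤ 3 is false
  contains a gift card: yes → true
  order subtotal ≥ 574.34 USD: 714.11 ≥ 574.34 is true
  order placed on a weekend: no → false
  order subtotal ≥ 258.35 USD: 714.11 ≥ 258.35 is true
  account age ≥ 2186 days: 421 ≥ 2186 is false
Combine:
[1.2] NOT false = true
[1] true OR true = true
[2.1] NOT false = true
[2] true OR false = true
[3.1] NOT true = false
[3] false OR true OR false = true
[4.2] NOT false = true
[4.3] NOT true = false
[4] false OR true OR false = true
[5] true OR true = true
[6] false OR true OR false = true
[root] true AND true AND true AND true AND true AND true = true
Overall: true → applied

Applied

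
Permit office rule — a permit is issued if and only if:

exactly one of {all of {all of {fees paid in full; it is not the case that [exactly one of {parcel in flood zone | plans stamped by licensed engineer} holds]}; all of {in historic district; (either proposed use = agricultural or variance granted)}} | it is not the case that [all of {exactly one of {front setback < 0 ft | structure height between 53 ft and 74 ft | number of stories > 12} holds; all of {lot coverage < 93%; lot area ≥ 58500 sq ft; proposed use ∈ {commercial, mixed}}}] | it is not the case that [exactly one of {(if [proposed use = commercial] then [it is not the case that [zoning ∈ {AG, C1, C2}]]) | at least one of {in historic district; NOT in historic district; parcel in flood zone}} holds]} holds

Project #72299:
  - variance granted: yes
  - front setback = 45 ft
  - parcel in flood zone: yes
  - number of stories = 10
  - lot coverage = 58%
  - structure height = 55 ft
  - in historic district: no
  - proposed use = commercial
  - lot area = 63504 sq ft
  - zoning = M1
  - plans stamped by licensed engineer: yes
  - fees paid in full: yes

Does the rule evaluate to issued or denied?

Atomic conditions:
  fees paid in full: yes → true
  parcel in flood zone: yes → true
  plans stamped by licensed engineer: yes → true
  in historic district: no → false
  proposed use = agricultural: commercial == agricultural is false
  variance granted: yes → true
  front setback < 0 ft: 45 < 0 is false
  structure height between 53 ft and 74 ft: 55 in [53, 74] is true
  number of stories > 12: 10 > 12 is false
  lot coverage < 93%: 58 < 93 is true
  lot area ≥ 58500 sq ft: 63504 ≥ 58500 is true
  proposed use ∈ {commercial, mixed}: commercial is in the set → true
  proposed use = commercial: commercial == commercial is true
  zoning ∈ {AG, C1, C2}: M1 is not in the set → false
  NOT in historic district: no → true
Combine:
[1.1.2.1] exactly-one(true, true) = false
[1.1.2] NOT false = true
[1.1] true AND true = true
[1.2.2] false OR true = true
[1.2] false AND true = false
[1] true AND false = false
[2.1.1] exactly-one(false, true, false) = true
[2.1.2] true AND true AND true = true
[2.1] true AND true = true
[2] NOT true = false
[3.1.1.2] NOT false = true
[3.1.1] true → true = true
[3.1.2] false OR true OR true = true
[3.1] exactly-one(true, true) = false
[3] NOT false = true
[root] exactly-one(false, false, true) = true
Overall: true → issued

Issued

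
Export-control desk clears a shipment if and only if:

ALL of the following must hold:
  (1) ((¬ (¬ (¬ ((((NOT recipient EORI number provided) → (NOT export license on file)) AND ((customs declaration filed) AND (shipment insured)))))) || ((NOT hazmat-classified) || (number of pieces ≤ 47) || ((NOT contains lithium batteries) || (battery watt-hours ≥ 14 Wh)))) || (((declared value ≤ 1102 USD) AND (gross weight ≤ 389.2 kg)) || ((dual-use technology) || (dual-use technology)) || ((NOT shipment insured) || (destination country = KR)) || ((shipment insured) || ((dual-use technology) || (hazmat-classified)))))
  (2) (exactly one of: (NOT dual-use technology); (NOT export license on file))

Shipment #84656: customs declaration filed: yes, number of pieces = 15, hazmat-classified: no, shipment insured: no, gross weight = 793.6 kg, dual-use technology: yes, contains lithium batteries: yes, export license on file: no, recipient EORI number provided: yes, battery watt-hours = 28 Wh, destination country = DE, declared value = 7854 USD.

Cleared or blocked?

Cleared

Atomic conditions:
  NOT recipient EORI number provided: yes → false
  NOT export license on file: no → true
  customs declaration filed: yes → true
  shipment insured: no → false
  NOT hazmat-classified: no → true
  number of pieces ≤ 47: 15 ≤ 47 is true
  NOT contains lithium batteries: yes → false
  battery watt-hours ≥ 14 Wh: 28 ≥ 14 is true
  declared value ≤ 1102 USD: 7854 ≤ 1102 is false
  gross weight ≤ 389.2 kg: 793.6 ≤ 389.2 is false
  dual-use technology: yes → true
  NOT shipment insured: no → true
  destination country = KR: DE == KR is false
  hazmat-classified: no → false
  NOT dual-use technology: yes → false
Combine:
[1.1.1.1.1.1.1] false → true (antecedent false ⇒ implication holds) = true
[1.1.1.1.1.1.2] true AND false = false
[1.1.1.1.1.1] true AND false = false
[1.1.1.1.1] NOT false = true
[1.1.1.1] NOT true = false
[1.1.1] NOT false = true
[1.1.2.3] false OR true = true
[1.1.2] true OR true OR true = true
[1.1] true OR true = true
[1.2.1] false AND false = false
[1.2.2] true OR true = true
[1.2.3] true OR false = true
[1.2.4.2] true OR false = true
[1.2.4] false OR true = true
[1.2] false OR true OR true OR true = true
[1] true OR true = true
[2] exactly-one(false, true) = true
[root] true AND true = true
Overall: true → cleared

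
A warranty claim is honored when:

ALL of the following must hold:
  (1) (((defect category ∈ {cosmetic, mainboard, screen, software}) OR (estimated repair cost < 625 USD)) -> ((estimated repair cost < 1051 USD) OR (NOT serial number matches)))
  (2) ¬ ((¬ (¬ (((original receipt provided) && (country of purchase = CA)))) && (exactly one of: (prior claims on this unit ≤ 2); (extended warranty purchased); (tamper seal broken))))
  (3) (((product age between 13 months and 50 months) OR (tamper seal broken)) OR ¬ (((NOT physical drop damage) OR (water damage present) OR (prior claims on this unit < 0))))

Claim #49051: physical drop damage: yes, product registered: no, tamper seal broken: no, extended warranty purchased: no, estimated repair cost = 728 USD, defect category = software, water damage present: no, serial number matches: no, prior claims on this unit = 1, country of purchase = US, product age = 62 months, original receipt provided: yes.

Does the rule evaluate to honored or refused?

Honored

Atomic conditions:
  defect category ∈ {cosmetic, mainboard, screen, software}: software is in the set → true
  estimated repair cost < 625 USD: 728 < 625 is false
  estimated repair cost < 1051 USD: 728 < 1051 is true
  NOT serial number matches: no → true
  original receipt provided: yes → true
  country of purchase = CA: US == CA is false
  prior claims on this unit ≤ 2: 1 ≤ 2 is true
  extended warranty purchased: no → false
  tamper seal broken: no → false
  product age between 13 months and 50 months: 62 in [13, 50] is false
  NOT physical drop damage: yes → false
  water damage present: no → false
  prior claims on this unit < 0: 1 < 0 is false
Combine:
[1.1] true OR false = true
[1.2] true OR true = true
[1] true → true = true
[2.1.1.1.1] true AND false = false
[2.1.1.1] NOT false = true
[2.1.1] NOT true = false
[2.1.2] exactly-one(true, false, false) = true
[2.1] false AND true = false
[2] NOT false = true
[3.1] false OR false = false
[3.2.1] false OR false OR false = false
[3.2] NOT false = true
[3] false OR true = true
[root] true AND true AND true = true
Overall: true → honored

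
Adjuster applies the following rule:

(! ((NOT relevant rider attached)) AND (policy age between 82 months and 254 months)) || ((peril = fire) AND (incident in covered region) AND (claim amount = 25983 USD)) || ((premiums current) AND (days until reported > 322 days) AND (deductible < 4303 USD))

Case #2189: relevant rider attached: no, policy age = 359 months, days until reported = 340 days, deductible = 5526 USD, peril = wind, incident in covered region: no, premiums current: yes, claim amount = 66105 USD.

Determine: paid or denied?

Denied

Atomic conditions:
  NOT relevant rider attached: no → true
  policy age between 82 months and 254 months: 359 in [82, 254] is false
  peril = fire: wind == fire is false
  incident in covered region: no → false
  claim amount = 25983 USD: 66105 == 25983 is false
  premiums current: yes → true
  days until reported > 322 days: 340 > 322 is true
  deductible < 4303 USD: 5526 < 4303 is false
Combine:
[1.1] NOT true = false
[1] false AND false = false
[2] false AND false AND false = false
[3] true AND true AND false = false
[root] false OR false OR false = false
Overall: false → denied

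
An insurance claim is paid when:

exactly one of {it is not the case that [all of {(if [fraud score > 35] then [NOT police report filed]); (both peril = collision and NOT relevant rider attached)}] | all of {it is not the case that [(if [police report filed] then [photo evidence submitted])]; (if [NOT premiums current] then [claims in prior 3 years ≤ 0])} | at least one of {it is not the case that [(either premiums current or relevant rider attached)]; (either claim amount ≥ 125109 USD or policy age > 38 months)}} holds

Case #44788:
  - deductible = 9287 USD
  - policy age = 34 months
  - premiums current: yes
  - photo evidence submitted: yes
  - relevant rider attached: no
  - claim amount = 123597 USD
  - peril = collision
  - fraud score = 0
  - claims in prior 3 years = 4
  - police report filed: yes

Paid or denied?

Denied

Atomic conditions:
  fraud score > 35: 0 > 35 is false
  NOT police report filed: yes → false
  peril = collision: collision == collision is true
  NOT relevant rider attached: no → true
  police report filed: yes → true
  photo evidence submitted: yes → true
  NOT premiums current: yes → false
  claims in prior 3 years ≤ 0: 4 ≤ 0 is false
  premiums current: yes → true
  relevant rider attached: no → false
  claim amount ≥ 125109 USD: 123597 ≥ 125109 is false
  policy age > 38 months: 34 > 38 is false
Combine:
[1.1.1] false → false (antecedent false ⇒ implication holds) = true
[1.1.2] true AND true = true
[1.1] true AND true = true
[1] NOT true = false
[2.1.1] true → true = true
[2.1] NOT true = false
[2.2] false → false (antecedent false ⇒ implication holds) = true
[2] false AND true = false
[3.1.1] true OR false = true
[3.1] NOT true = false
[3.2] false OR false = false
[3] false OR false = false
[root] exactly-one(false, false, false) = false
Overall: false → denied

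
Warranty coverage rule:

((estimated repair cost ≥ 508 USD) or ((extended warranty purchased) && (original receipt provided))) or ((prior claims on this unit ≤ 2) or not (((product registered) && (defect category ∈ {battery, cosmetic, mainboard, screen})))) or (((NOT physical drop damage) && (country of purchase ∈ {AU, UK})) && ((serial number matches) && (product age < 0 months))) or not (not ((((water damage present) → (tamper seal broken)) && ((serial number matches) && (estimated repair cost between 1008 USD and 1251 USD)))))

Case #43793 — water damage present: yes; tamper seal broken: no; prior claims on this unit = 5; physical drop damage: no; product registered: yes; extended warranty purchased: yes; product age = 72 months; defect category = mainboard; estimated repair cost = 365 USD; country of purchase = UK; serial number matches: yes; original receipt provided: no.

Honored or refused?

Atomic conditions:
  estimated repair cost ≥ 508 USD: 365 ≥ 508 is false
  extended warranty purchased: yes → true
  original receipt provided: no → false
  prior claims on this unit ≤ 2: 5 ≤ 2 is false
  product registered: yes → true
  defect category ∈ {battery, cosmetic, mainboard, screen}: mainboard is in the set → true
  NOT physical drop damage: no → true
  country of purchase ∈ {AU, UK}: UK is in the set → true
  serial number matches: yes → true
  product age < 0 months: 72 < 0 is false
  water damage present: yes → true
  tamper seal broken: no → false
  estimated repair cost between 1008 USD and 1251 USD: 365 in [1008, 1251] is false
Combine:
[1.2] true AND false = false
[1] false OR false = false
[2.2.1] true AND true = true
[2.2] NOT true = false
[2] false OR false = false
[3.1] true AND true = true
[3.2] true AND false = false
[3] true AND false = false
[4.1.1.1] true → false = false
[4.1.1.2] true AND false = false
[4.1.1] false AND false = false
[4.1] NOT false = true
[4] NOT true = false
[root] false OR false OR false OR false = false
Overall: false → refused

Refused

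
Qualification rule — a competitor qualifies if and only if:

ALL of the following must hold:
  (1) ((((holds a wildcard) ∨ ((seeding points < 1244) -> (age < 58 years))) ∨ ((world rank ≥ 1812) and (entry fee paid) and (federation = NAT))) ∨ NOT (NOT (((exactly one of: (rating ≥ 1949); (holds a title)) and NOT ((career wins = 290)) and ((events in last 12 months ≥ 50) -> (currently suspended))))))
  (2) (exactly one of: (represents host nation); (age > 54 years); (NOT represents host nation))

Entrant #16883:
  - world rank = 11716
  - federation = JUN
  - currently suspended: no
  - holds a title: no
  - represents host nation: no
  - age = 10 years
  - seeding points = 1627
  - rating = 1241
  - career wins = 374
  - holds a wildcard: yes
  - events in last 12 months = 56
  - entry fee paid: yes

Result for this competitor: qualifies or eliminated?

Qualifies

Atomic conditions:
  holds a wildcard: yes → true
  seeding points < 1244: 1627 < 1244 is false
  age < 58 years: 10 < 58 is true
  world rank ≥ 1812: 11716 ≥ 1812 is true
  entry fee paid: yes → true
  federation = NAT: JUN == NAT is false
  rating ≥ 1949: 1241 ≥ 1949 is false
  holds a title: no → false
  career wins = 290: 374 == 290 is false
  events in last 12 months ≥ 50: 56 ≥ 50 is true
  currently suspended: no → false
  represents host nation: no → false
  age > 54 years: 10 > 54 is false
  NOT represents host nation: no → true
Combine:
[1.1.1.2] false → true (antecedent false ⇒ implication holds) = true
[1.1.1] true OR true = true
[1.1.2] true AND true AND false = false
[1.1] true OR false = true
[1.2.1.1.1] exactly-one(false, false) = false
[1.2.1.1.2] NOT false = true
[1.2.1.1.3] true → false = false
[1.2.1.1] false AND true AND false = false
[1.2.1] NOT false = true
[1.2] NOT true = false
[1] true OR false = true
[2] exactly-one(false, false, true) = true
[root] true AND true = true
Overall: true → qualifies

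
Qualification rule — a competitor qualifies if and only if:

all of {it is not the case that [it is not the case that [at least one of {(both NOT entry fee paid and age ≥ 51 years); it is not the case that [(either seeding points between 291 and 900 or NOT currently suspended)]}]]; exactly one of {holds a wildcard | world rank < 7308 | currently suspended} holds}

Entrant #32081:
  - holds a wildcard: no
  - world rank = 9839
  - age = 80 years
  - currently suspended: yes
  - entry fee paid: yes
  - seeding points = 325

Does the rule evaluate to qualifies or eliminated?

Eliminated

Atomic conditions:
  NOT entry fee paid: yes → false
  age ≥ 51 years: 80 ≥ 51 is true
  seeding points between 291 and 900: 325 in [291, 900] is true
  NOT currently suspended: yes → false
  holds a wildcard: no → false
  world rank < 7308: 9839 < 7308 is false
  currently suspended: yes → true
Combine:
[1.1.1.1] false AND true = false
[1.1.1.2.1] true OR false = true
[1.1.1.2] NOT true = false
[1.1.1] false OR false = false
[1.1] NOT false = true
[1] NOT true = false
[2] exactly-one(false, false, true) = true
[root] false AND true = false
Overall: false → eliminated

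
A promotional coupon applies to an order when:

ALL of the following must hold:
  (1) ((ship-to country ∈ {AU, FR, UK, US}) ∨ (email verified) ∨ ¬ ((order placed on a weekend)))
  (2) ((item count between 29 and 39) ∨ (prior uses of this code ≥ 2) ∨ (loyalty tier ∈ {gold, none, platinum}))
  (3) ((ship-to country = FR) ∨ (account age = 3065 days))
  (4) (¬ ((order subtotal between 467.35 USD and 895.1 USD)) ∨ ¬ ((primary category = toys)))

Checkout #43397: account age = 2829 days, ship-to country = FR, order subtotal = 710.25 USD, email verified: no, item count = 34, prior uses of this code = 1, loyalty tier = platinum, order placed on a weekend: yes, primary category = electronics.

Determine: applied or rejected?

Applied

Atomic conditions:
  ship-to country ∈ {AU, FR, UK, US}: FR is in the set → true
  email verified: no → false
  order placed on a weekend: yes → true
  item count between 29 and 39: 34 in [29, 39] is true
  prior uses of this code ≥ 2: 1 ≥ 2 is false
  loyalty tier ∈ {gold, none, platinum}: platinum is in the set → true
  ship-to country = FR: FR == FR is true
  account age = 3065 days: 2829 == 3065 is false
  order subtotal between 467.35 USD and 895.1 USD: 710.25 in [467.35, 895.1] is true
  primary category = toys: electronics == toys is false
Combine:
[1.3] NOT true = false
[1] true OR false OR false = true
[2] true OR false OR true = true
[3] true OR false = true
[4.1] NOT true = false
[4.2] NOT false = true
[4] false OR true = true
[root] true AND true AND true AND true = true
Overall: true → applied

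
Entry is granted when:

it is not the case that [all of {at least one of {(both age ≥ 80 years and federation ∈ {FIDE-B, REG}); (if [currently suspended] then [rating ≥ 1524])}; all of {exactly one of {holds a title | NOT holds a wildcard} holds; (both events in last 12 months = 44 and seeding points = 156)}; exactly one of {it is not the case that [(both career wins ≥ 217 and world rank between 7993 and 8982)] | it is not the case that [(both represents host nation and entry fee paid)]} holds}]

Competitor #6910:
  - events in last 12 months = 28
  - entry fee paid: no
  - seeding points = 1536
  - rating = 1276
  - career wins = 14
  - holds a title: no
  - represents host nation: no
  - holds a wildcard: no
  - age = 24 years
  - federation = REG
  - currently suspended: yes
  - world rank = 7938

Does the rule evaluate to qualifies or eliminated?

Qualifies

Atomic conditions:
  age ≥ 80 years: 24 ≥ 80 is false
  federation ∈ {FIDE-B, REG}: REG is in the set → true
  currently suspended: yes → true
  rating ≥ 1524: 1276 ≥ 1524 is false
  holds a title: no → false
  NOT holds a wildcard: no → true
  events in last 12 months = 44: 28 == 44 is false
  seeding points = 156: 1536 == 156 is false
  career wins ≥ 217: 14 ≥ 217 is false
  world rank between 7993 and 8982: 7938 in [7993, 8982] is false
  represents host nation: no → false
  entry fee paid: no → false
Combine:
[1.1.1] false AND true = false
[1.1.2] true → false = false
[1.1] false OR false = false
[1.2.1] exactly-one(false, true) = true
[1.2.2] false AND false = false
[1.2] true AND false = false
[1.3.1.1] false AND false = false
[1.3.1] NOT false = true
[1.3.2.1] false AND false = false
[1.3.2] NOT false = true
[1.3] exactly-one(true, true) = false
[1] false AND false AND false = false
[root] NOT false = true
Overall: true → qualifies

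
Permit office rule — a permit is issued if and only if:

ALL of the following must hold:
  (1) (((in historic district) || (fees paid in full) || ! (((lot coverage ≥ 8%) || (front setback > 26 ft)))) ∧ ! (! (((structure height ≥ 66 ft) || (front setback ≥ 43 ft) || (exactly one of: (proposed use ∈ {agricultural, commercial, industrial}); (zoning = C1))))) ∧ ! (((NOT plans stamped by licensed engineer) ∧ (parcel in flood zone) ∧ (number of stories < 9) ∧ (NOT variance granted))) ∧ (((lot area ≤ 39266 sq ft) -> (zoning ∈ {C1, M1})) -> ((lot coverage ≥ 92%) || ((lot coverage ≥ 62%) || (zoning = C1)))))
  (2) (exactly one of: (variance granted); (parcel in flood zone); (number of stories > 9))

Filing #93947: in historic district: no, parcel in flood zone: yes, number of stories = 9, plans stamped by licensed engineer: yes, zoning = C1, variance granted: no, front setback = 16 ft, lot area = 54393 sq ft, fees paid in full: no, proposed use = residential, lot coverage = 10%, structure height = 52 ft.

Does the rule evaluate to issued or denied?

Denied

Atomic conditions:
  in historic district: no → false
  fees paid in full: no → false
  lot coverage ≥ 8%: 10 ≥ 8 is true
  front setback > 26 ft: 16 > 26 is false
  structure height ≥ 66 ft: 52 ≥ 66 is false
  front setback ≥ 43 ft: 16 ≥ 43 is false
  proposed use ∈ {agricultural, commercial, industrial}: residential is not in the set → false
  zoning = C1: C1 == C1 is true
  NOT plans stamped by licensed engineer: yes → false
  parcel in flood zone: yes → true
  number of stories < 9: 9 < 9 is false
  NOT variance granted: no → true
  lot area ≤ 39266 sq ft: 54393 ≤ 39266 is false
  zoning ∈ {C1, M1}: C1 is in the set → true
  lot coverage ≥ 92%: 10 ≥ 92 is false
  lot coverage ≥ 62%: 10 ≥ 62 is false
  variance granted: no → false
  number of stories > 9: 9 > 9 is false
Combine:
[1.1.3.1] true OR false = true
[1.1.3] NOT true = false
[1.1] false OR false OR false = false
[1.2.1.1.3] exactly-one(false, true) = true
[1.2.1.1] false OR false OR true = true
[1.2.1] NOT true = false
[1.2] NOT false = true
[1.3.1] false AND true AND false AND true = false
[1.3] NOT false = true
[1.4.1] false → true (antecedent false ⇒ implication holds) = true
[1.4.2.2] false OR true = true
[1.4.2] false OR true = true
[1.4] true → true = true
[1] false AND true AND true AND true = false
[2] exactly-one(false, true, false) = true
[root] false AND true = false
Overall: false → denied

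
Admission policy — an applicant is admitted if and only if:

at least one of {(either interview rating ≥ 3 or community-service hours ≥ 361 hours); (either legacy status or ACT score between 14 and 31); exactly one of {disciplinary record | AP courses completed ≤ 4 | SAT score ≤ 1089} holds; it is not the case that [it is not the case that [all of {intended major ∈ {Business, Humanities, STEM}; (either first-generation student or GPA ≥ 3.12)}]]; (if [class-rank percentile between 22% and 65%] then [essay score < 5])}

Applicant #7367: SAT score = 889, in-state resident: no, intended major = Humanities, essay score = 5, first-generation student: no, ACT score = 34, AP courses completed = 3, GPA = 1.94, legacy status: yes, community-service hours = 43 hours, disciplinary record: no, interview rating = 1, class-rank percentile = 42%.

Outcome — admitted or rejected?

Admitted

Atomic conditions:
  interview rating ≥ 3: 1 ≥ 3 is false
  community-service hours ≥ 361 hours: 43 ≥ 361 is false
  legacy status: yes → true
  ACT score between 14 and 31: 34 in [14, 31] is false
  disciplinary record: no → false
  AP courses completed ≤ 4: 3 ≤ 4 is true
  SAT score ≤ 1089: 889 ≤ 1089 is true
  intended major ∈ {Business, Humanities, STEM}: Humanities is in the set → true
  first-generation student: no → false
  GPA ≥ 3.12: 1.94 ≥ 3.12 is false
  class-rank percentile between 22% and 65%: 42 in [22, 65] is true
  essay score < 5: 5 < 5 is false
Combine:
[1] false OR false = false
[2] true OR false = true
[3] exactly-one(false, true, true) = false
[4.1.1.2] false OR false = false
[4.1.1] true AND false = false
[4.1] NOT false = true
[4] NOT true = false
[5] true → false = false
[root] false OR true OR false OR false OR false = true
Overall: true → admitted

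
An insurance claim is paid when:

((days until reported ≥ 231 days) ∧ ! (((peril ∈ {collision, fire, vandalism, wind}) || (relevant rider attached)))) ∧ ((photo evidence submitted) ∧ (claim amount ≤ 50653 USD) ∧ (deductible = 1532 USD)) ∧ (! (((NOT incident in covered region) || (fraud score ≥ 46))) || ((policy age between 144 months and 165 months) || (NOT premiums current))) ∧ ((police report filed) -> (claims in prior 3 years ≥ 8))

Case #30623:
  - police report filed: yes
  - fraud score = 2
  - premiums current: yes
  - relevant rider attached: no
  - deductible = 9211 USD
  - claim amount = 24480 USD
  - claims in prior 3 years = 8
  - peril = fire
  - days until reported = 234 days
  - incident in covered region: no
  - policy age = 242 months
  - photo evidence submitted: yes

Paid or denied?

Denied

Atomic conditions:
  days until reported ≥ 231 days: 234 ≥ 231 is true
  peril ∈ {collision, fire, vandalism, wind}: fire is in the set → true
  relevant rider attached: no → false
  photo evidence submitted: yes → true
  claim amount ≤ 50653 USD: 24480 ≤ 50653 is true
  deductible = 1532 USD: 9211 == 1532 is false
  NOT incident in covered region: no → true
  fraud score ≥ 46: 2 ≥ 46 is false
  policy age between 144 months and 165 months: 242 in [144, 165] is false
  NOT premiums current: yes → false
  police report filed: yes → true
  claims in prior 3 years ≥ 8: 8 ≥ 8 is true
Combine:
[1.2.1] true OR false = true
[1.2] NOT true = false
[1] true AND false = false
[2] true AND true AND false = false
[3.1.1] true OR false = true
[3.1] NOT true = false
[3.2] false OR false = false
[3] false OR false = false
[4] true → true = true
[root] false AND false AND false AND true = false
Overall: false → denied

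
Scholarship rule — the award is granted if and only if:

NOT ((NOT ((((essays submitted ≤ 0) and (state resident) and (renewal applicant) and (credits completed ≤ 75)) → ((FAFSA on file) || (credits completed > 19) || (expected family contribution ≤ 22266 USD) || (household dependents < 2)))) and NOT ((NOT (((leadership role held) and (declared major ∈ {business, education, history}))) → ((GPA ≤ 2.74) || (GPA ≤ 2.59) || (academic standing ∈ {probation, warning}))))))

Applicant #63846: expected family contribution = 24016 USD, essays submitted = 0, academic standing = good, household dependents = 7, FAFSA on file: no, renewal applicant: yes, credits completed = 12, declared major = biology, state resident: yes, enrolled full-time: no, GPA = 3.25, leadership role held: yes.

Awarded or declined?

Atomic conditions:
  essays submitted ≤ 0: 0 ≤ 0 is true
  state resident: yes → true
  renewal applicant: yes → true
  credits completed ≤ 75: 12 ≤ 75 is true
  FAFSA on file: no → false
  credits completed > 19: 12 > 19 is false
  expected family contribution ≤ 22266 USD: 24016 ≤ 22266 is false
  household dependents < 2: 7 < 2 is false
  leadership role held: yes → true
  declared major ∈ {business, education, history}: biology is not in the set → false
  GPA ≤ 2.74: 3.25 ≤ 2.74 is false
  GPA ≤ 2.59: 3.25 ≤ 2.59 is false
  academic standing ∈ {probation, warning}: good is not in the set → false
Combine:
[1.1.1.1] true AND true AND true AND true = true
[1.1.1.2] false OR false OR false OR false = false
[1.1.1] true → false = false
[1.1] NOT false = true
[1.2.1.1.1] true AND false = false
[1.2.1.1] NOT false = true
[1.2.1.2] false OR false OR false = false
[1.2.1] true → false = false
[1.2] NOT false = true
[1] true AND true = true
[root] NOT true = false
Overall: false → declined

Declined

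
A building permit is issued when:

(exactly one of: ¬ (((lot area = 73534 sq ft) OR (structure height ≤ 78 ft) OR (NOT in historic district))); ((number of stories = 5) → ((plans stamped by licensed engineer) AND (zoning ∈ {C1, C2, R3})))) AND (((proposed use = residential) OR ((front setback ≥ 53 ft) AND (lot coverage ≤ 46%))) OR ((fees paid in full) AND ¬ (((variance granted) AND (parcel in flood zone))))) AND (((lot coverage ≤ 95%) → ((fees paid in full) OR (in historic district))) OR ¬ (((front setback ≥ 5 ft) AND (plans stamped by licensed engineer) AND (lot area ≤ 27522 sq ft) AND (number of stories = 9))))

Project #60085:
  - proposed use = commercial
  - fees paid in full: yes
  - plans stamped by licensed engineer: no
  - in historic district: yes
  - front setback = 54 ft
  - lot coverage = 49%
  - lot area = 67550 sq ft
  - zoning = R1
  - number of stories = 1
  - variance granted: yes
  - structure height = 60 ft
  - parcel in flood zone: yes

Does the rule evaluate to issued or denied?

Denied

Atomic conditions:
  lot area = 73534 sq ft: 67550 == 73534 is false
  structure height ≤ 78 ft: 60 ≤ 78 is true
  NOT in historic district: yes → false
  number of stories = 5: 1 == 5 is false
  plans stamped by licensed engineer: no → false
  zoning ∈ {C1, C2, R3}: R1 is not in the set → false
  proposed use = residential: commercial == residential is false
  front setback ≥ 53 ft: 54 ≥ 53 is true
  lot coverage ≤ 46%: 49 ≤ 46 is false
  fees paid in full: yes → true
  variance granted: yes → true
  parcel in flood zone: yes → true
  lot coverage ≤ 95%: 49 ≤ 95 is true
  in historic district: yes → true
  front setback ≥ 5 ft: 54 ≥ 5 is true
  lot area ≤ 27522 sq ft: 67550 ≤ 27522 is false
  number of stories = 9: 1 == 9 is false
Combine:
[1.1.1] false OR true OR false = true
[1.1] NOT true = false
[1.2.2] false AND false = false
[1.2] false → false (antecedent false ⇒ implication holds) = true
[1] exactly-one(false, true) = true
[2.1.2] true AND false = false
[2.1] false OR false = false
[2.2.2.1] true AND true = true
[2.2.2] NOT true = false
[2.2] true AND false = false
[2] false OR false = false
[3.1.2] true OR true = true
[3.1] true → true = true
[3.2.1] true AND false AND false AND false = false
[3.2] NOT false = true
[3] true OR true = true
[root] true AND false AND true = false
Overall: false → denied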